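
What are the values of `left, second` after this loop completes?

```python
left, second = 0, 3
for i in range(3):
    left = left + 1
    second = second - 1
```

left goes 0→3, second goes 3→0
`left, second` takes the values: (0, 3) → (1, 3) → (1, 2) → (2, 2) → (2, 1) → (3, 1) → (3, 0)

Answer: 3, 0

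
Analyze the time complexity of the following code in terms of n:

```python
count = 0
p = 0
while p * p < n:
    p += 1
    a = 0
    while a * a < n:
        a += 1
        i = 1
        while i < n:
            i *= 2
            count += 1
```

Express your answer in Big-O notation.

Each loop level contributes: √n × √n × log n. Multiplying the contributions gives O(n log n).

Answer: O(n log n)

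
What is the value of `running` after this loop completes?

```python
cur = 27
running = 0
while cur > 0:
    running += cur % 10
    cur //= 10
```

Sum digits of 27
`running` takes the values: 0 → 7 → 9

Answer: 9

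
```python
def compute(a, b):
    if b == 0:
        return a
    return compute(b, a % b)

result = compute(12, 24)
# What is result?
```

compute(12, 24) -> compute(24, 12) -> compute(12, 0) -> 12

Answer: 12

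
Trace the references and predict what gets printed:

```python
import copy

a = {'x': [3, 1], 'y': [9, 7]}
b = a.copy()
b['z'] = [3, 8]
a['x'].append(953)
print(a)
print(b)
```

Key concept: shallow copy of dict with mutable values.
Step by step:
`a = {'x': [3, 1], 'y': [9, 7]}` → a = {'x': [3, 1], 'y': [9, 7]}
`b = a.copy()` → b = {'x': [3, 1], 'y': [9, 7]}
`b['z'] = [3, 8]` → b = {'x': [3, 1], 'y': [9, 7], 'z': [3, 8]}
`a['x'].append(953)` → a = {'x': [3, 1, 953], 'y': [9, 7]}; b = {'x': [3, 1, 953], 'y': [9, 7], 'z': [3, 8]}
`print(a)` → prints {'x': [3, 1, 953], 'y': [9, 7]}
`print(b)` → prints {'x': [3, 1, 953], 'y': [9, 7], 'z': [3, 8]}

Answer:
{'x': [3, 1, 953], 'y': [9, 7]}
{'x': [3, 1, 953], 'y': [9, 7], 'z': [3, 8]}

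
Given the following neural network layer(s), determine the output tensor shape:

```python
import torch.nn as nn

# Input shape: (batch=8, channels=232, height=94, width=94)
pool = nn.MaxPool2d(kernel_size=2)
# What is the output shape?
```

Input: (8, 232, 94, 94) -> Output: (8, 232, 47, 47)

Answer: (8, 232, 47, 47)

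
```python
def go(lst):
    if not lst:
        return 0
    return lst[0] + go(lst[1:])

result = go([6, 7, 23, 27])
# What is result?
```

6 + 7 + 23 + 27 + 0 = 63

Answer: 63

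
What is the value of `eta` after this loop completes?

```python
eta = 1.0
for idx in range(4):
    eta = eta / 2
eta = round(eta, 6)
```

Halving LR 4 times: 1 / 2^4
`eta` takes the values: 1.0 → 0.5 → 0.25 → 0.125 → 0.0625

Answer: 0.0625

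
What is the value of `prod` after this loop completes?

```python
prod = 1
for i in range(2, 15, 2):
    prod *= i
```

Product of even numbers 2 to 14
`prod` takes the values: 1 → 2 → 8 → 48 → 384 → 3840 → 46080 → 645120

Answer: 645120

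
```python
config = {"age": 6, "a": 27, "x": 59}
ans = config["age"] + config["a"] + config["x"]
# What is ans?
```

Trace:
`config = {"age": 6, "a": 27, "x": 59}` → config = {'age': 6, 'a': 27, 'x': 59}
`ans = config["age"] + config["a"] + config["x"]` → ans = 92
So ans = 92

Answer: 92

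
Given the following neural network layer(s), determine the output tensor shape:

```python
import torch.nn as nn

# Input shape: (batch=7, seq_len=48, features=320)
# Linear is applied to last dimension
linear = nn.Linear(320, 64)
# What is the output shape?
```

Input: (7, 48, 320) -> Output: (7, 48, 64)

Answer: (7, 48, 64)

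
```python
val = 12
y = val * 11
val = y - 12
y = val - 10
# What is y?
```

Trace:
`val = 12` → val = 12
`y = val * 11` → y = 132
`val = y - 12` → val = 120
`y = val - 10` → y = 110
So y = 110

Answer: 110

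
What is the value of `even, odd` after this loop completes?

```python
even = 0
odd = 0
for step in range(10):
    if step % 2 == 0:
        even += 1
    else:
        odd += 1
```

Count evens and odds in range(10)
`even, odd` takes the values: (0, 0) → (1, 0) → (1, 1) → (2, 1) → (2, 2) → (3, 2) → (3, 3) → (4, 3) → (4, 4) → (5, 4) → (5, 5)

Answer: 5, 5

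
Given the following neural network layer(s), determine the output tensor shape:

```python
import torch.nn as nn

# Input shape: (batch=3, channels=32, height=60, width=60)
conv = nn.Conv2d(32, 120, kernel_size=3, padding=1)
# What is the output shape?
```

Input: (3, 32, 60, 60) -> Output: (3, 120, 60, 60)

Answer: (3, 120, 60, 60)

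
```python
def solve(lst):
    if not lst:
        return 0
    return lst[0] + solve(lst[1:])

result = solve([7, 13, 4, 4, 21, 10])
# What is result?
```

7 + 13 + 4 + 4 + 21 + 10 + 0 = 59

Answer: 59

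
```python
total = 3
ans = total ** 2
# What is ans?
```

Trace:
`total = 3` → total = 3
`ans = total ** 2` → ans = 9
So ans = 9

Answer: 9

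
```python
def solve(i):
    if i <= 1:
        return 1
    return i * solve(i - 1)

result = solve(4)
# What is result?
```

solve(4) = 4 * 3 * 2 * 1 = 24

Answer: 24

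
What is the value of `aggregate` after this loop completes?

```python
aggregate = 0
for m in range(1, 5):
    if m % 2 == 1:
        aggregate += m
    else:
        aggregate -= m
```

Add odd, subtract even
`aggregate` takes the values: 0 → 1 → -1 → 2 → -2

Answer: -2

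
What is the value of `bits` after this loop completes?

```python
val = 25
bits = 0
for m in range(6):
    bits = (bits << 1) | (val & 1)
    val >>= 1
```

Reverse lowest 6 bits of 25
`bits` takes the values: 0 → 1 → 2 → 4 → 9 → 19 → 38

Answer: 38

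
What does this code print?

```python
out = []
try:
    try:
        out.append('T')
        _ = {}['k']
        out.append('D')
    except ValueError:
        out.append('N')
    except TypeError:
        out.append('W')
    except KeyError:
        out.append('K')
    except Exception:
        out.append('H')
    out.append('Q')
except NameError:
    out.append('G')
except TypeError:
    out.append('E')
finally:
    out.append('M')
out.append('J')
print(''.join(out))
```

Execution trace: 'T' (inner try body) → 'K' (inner except KeyError) → 'Q' (try body, no exception) → 'M' (finally) → 'J' (after the try/except). Output: TKQMJ

Answer: TKQMJ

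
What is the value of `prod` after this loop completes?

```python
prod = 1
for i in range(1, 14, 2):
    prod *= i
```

Product of 1, 3, 5, ... up to 13
`prod` takes the values: 1 → 3 → 15 → 105 → 945 → 10395 → 135135

Answer: 135135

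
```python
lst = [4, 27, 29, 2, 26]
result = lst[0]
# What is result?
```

Trace:
`lst = [4, 27, 29, 2, 26]` → lst = [4, 27, 29, 2, 26]
`result = lst[0]` → result = 4
So result = 4

Answer: 4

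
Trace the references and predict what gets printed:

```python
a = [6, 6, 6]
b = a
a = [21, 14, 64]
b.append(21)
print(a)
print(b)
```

Key concept: rebinding vs mutation: a is rebound to a new list, b still points at the original.
Step by step:
`a = [6, 6, 6]` → a = [6, 6, 6]
`b = a` → b = [6, 6, 6] (same object as a)
`a = [21, 14, 64]` → a = [21, 14, 64]
`b.append(21)` → b = [6, 6, 6, 21]
`print(a)` → prints [21, 14, 64]
`print(b)` → prints [6, 6, 6, 21]

Answer:
[21, 14, 64]
[6, 6, 6, 21]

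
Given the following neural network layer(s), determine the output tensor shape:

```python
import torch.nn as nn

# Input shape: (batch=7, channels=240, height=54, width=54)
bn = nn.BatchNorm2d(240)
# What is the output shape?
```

Input: (7, 240, 54, 54) -> Output: (7, 240, 54, 54)

Answer: (7, 240, 54, 54)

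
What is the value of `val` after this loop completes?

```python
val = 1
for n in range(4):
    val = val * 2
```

Multiply by 2, 4 times: 1 * 2^4 = 16
`val` takes the values: 1 → 2 → 4 → 8 → 16

Answer: 16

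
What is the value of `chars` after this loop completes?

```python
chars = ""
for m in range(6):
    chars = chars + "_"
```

Repeat '_' 6 times
`chars` takes the values: "" → "_" → "__" → "___" → "____" → "_____" → "______"

Answer: "______"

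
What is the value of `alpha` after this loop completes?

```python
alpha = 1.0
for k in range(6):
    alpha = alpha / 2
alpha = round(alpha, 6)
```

Halving LR 6 times: 1 / 2^6
`alpha` takes the values: 1.0 → 0.5 → 0.25 → 0.125 → 0.0625 → 0.03125 → 0.015625

Answer: 0.015625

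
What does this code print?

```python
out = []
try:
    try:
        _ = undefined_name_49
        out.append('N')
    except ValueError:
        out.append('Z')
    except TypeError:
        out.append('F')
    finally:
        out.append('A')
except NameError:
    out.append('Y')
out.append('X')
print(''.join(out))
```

Execution trace: 'A' (inner finally) → 'Y' (outer except NameError) → 'X' (after the try/except). Output: AYX

Answer: AYX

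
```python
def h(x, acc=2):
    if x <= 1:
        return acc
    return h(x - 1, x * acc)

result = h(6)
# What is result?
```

Accumulator trace (n, acc): (6, 2) -> (5, 12) -> (4, 60) -> (3, 240) -> (2, 720) -> (1, 1440) -> return 1440

Answer: 1440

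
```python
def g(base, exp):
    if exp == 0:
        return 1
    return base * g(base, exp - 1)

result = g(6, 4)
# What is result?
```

g(6, 4) = 6 * 6 * 6 * 6 = 1296

Answer: 1296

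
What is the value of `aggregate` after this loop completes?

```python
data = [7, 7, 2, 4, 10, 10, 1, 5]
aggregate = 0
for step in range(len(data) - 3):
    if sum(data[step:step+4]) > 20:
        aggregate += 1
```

Count windows with sum > 20
`aggregate` takes the values: 0 → 1 → 2 → 3 → 4

Answer: 4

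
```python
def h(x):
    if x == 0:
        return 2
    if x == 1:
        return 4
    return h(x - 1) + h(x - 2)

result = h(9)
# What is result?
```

Build up from base cases: h(0)=2, h(1)=4, h(2)=6, h(3)=10, h(4)=16, h(5)=26, h(6)=42, ..., h(9)=178

Answer: 178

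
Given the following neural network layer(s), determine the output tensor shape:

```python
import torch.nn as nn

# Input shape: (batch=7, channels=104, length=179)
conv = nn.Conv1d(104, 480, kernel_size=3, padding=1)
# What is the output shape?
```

Input: (7, 104, 179) -> Output: (7, 480, 179)

Answer: (7, 480, 179)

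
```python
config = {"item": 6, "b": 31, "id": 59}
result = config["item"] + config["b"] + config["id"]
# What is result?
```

Trace:
`config = {"item": 6, "b": 31, "id": 59}` → config = {'item': 6, 'b': 31, 'id': 59}
`result = config["item"] + config["b"] + config["id"]` → result = 96
So result = 96

Answer: 96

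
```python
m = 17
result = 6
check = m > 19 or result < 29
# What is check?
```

Trace:
`m = 17` → m = 17
`result = 6` → result = 6
`check = m > 19 or result < 29` → check = True
So check = True

Answer: True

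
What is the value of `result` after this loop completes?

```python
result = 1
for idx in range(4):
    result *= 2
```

2^4 = 16
`result` takes the values: 1 → 2 → 4 → 8 → 16

Answer: 16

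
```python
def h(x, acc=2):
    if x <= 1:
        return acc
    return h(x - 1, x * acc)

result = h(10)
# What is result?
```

Accumulator trace (n, acc): (10, 2) -> (9, 20) -> (8, 180) -> (7, 1440) -> (6, 10080) -> (5, 60480) -> (4, 302400) -> (3, 1209600) -> (2, 3628800) -> (1, 7257600) -> return 7257600

Answer: 7257600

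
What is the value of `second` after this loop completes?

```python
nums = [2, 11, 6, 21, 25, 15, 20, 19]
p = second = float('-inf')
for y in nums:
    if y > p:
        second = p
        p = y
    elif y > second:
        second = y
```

Second largest (with repeats) in [2, 11, 6, 21, 25, 15, 20, 19]
`second` takes the values: -inf → 2 → 6 → 11 → 21

Answer: 21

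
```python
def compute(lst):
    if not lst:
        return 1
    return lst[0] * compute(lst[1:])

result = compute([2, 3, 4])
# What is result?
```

Product over [2, 3, 4] = 2 * 3 * 4 = 24

Answer: 24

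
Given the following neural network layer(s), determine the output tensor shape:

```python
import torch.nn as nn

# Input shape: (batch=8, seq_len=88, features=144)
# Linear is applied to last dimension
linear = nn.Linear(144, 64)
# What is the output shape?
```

Input: (8, 88, 144) -> Output: (8, 88, 64)

Answer: (8, 88, 64)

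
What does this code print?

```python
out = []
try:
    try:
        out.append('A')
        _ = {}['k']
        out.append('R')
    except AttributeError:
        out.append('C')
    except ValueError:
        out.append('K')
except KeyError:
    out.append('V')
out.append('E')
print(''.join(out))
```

Execution trace: 'A' (try body) → 'V' (outer except KeyError) → 'E' (after the try/except). Output: AVE

Answer: AVE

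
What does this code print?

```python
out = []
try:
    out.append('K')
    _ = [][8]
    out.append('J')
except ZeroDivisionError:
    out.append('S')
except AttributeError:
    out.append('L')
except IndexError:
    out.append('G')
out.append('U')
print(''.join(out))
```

Execution trace: 'K' (try body) → 'G' (except IndexError) → 'U' (after the try/except). Output: KGU

Answer: KGU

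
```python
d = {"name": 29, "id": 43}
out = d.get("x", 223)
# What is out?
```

Trace:
`d = {"name": 29, "id": 43}` → d = {'name': 29, 'id': 43}
`out = d.get("x", 223)` → out = 223
So out = 223

Answer: 223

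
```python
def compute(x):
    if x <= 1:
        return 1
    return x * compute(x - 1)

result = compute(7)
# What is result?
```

compute(7) = 7 * 6 * 5 * 4 * 3 * 2 * 1 = 5040

Answer: 5040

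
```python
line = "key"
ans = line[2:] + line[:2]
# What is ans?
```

Trace:
`line = "key"` → line = 'key'
`ans = line[2:] + line[:2]` → ans = 'yke'
So ans = 'yke'

Answer: 'yke'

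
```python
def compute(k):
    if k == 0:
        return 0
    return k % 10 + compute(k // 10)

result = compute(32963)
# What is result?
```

Sum of digits of 32963: 3 + 6 + 9 + 2 + 3 = 23

Answer: 23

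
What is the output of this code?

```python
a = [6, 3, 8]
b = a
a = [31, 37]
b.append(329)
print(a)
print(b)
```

Key concept: rebinding vs mutation: a is rebound to a new list, b still points at the original.
Step by step:
`a = [6, 3, 8]` → a = [6, 3, 8]
`b = a` → b = [6, 3, 8] (same object as a)
`a = [31, 37]` → a = [31, 37]
`b.append(329)` → b = [6, 3, 8, 329]
`print(a)` → prints [31, 37]
`print(b)` → prints [6, 3, 8, 329]

Answer:
[31, 37]
[6, 3, 8, 329]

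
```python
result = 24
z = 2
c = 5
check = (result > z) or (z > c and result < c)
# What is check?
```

Trace:
`result = 24` → result = 24
`z = 2` → z = 2
`c = 5` → c = 5
`check = (result > z) or (z > c and result < c)` → check = True
So check = True

Answer: True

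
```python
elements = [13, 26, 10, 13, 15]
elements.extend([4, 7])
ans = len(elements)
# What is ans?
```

Trace:
`elements = [13, 26, 10, 13, 15]` → elements = [13, 26, 10, 13, 15]
`elements.extend([4, 7])` → elements = [13, 26, 10, 13, 15, 4, 7]
`ans = len(elements)` → ans = 7
So ans = 7

Answer: 7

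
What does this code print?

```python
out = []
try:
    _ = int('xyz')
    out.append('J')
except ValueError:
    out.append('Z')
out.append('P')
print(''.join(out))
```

Execution trace: 'Z' (except ValueError) → 'P' (after the try/except). Output: ZP

Answer: ZP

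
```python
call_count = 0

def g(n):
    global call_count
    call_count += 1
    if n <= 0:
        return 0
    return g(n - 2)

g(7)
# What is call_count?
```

Linear recursion stepping by 2: 5 calls from n=7 down to ≤0.

Answer: 5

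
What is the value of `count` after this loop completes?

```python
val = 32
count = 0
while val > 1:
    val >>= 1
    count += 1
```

Count right shifts until 1
`count` takes the values: 0 → 1 → 2 → 3 → 4 → 5

Answer: 5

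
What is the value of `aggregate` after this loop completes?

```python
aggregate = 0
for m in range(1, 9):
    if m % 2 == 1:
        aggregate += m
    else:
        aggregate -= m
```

Add odd, subtract even
`aggregate` takes the values: 0 → 1 → -1 → 2 → -2 → 3 → -3 → 4 → -4

Answer: -4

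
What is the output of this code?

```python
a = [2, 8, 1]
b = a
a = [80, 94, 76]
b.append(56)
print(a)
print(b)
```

Key concept: rebinding vs mutation: a is rebound to a new list, b still points at the original.
Step by step:
`a = [2, 8, 1]` → a = [2, 8, 1]
`b = a` → b = [2, 8, 1] (same object as a)
`a = [80, 94, 76]` → a = [80, 94, 76]
`b.append(56)` → b = [2, 8, 1, 56]
`print(a)` → prints [80, 94, 76]
`print(b)` → prints [2, 8, 1, 56]

Answer:
[80, 94, 76]
[2, 8, 1, 56]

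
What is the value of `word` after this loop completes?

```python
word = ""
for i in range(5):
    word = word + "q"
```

Repeat 'q' 5 times
`word` takes the values: "" → "q" → "qq" → "qqq" → "qqqq" → "qqqqq"

Answer: "qqqqq"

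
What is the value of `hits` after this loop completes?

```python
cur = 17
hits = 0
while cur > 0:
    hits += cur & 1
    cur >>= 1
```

Count set bits in 17 (binary: 0b10001)
`hits` takes the values: 0 → 1 → 2

Answer: 2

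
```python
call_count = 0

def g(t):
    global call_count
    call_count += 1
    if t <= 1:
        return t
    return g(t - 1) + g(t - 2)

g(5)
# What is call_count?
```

Calls(t) = 1 + Calls(t-1) + Calls(t-2); Calls(0)=Calls(1)=1. For t=5 this gives 15.

Answer: 15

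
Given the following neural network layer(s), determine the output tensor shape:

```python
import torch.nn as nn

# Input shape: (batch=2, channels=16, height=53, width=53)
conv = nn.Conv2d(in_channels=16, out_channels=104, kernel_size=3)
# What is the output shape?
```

Input: (2, 16, 53, 53) -> Output: (2, 104, 51, 51)

Answer: (2, 104, 51, 51)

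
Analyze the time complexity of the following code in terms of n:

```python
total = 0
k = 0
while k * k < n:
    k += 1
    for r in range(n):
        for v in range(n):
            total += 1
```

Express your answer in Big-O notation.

Each loop level contributes: √n × n × n. Multiplying the contributions gives O(n^2√n).

Answer: O(n^2√n)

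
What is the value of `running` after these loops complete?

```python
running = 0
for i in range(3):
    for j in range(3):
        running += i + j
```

Sum of all i+j for i,j in 3x3
`running` takes the values: 0 → 1 → 3 → 4 → 6 → 9 → 11 → 14 → 18

Answer: 18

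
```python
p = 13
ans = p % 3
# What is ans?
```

Trace:
`p = 13` → p = 13
`ans = p % 3` → ans = 1
So ans = 1

Answer: 1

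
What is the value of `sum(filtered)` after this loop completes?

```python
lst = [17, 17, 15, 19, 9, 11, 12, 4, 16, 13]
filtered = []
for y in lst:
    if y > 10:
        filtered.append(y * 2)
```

Sum of doubled values > 10
`filtered` takes the values: [] → [34] → [34, 34] → [34, 34, 30] → [34, 34, 30, 38] → [34, 34, 30, 38, 22] → [34, 34, 30, 38, 22, 24] → [34, 34, 30, 38, 22, 24, 32] → [34, 34, 30, 38, 22, 24, 32, 26]
So `sum(filtered)` = 240

Answer: 240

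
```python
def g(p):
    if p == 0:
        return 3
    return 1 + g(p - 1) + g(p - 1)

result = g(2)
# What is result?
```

g(p) = 1 + 2·g(p-1), g(0)=3. Closed form: (3+1)·2^2 - 1 = 15.

Answer: 15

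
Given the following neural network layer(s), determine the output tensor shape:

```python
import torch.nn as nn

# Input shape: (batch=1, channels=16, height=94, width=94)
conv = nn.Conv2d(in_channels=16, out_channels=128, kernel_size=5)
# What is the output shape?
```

Input: (1, 16, 94, 94) -> Output: (1, 128, 90, 90)

Answer: (1, 128, 90, 90)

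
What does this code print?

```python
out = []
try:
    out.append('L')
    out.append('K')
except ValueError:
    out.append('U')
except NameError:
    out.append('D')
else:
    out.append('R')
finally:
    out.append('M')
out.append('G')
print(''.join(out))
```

Execution trace: 'L' (try body) → 'K' (try body, no exception) → 'R' (else) → 'M' (finally) → 'G' (after the try/except). Output: LKRMG

Answer: LKRMG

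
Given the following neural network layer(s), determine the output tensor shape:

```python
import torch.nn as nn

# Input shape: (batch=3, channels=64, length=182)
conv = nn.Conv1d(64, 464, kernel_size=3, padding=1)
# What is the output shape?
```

Input: (3, 64, 182) -> Output: (3, 464, 182)

Answer: (3, 464, 182)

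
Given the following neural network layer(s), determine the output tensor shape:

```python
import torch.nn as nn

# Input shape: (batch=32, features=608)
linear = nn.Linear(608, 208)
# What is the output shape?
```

Input: (32, 608) -> Output: (32, 208)

Answer: (32, 208)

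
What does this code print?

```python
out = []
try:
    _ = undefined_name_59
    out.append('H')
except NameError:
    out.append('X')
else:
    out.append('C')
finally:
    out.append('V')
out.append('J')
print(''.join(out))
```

Execution trace: 'X' (except NameError) → 'V' (finally) → 'J' (after the try/except). Output: XVJ

Answer: XVJ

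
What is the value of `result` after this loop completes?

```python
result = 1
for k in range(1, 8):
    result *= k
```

7! = 5040
`result` takes the values: 1 → 2 → 6 → 24 → 120 → 720 → 5040

Answer: 5040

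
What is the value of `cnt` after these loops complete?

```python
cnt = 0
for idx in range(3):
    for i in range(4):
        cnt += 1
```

3 * 4 = 12
`cnt` takes the values: 0 → 1 → 2 → 3 → 4 → 5 → 6 → 7 → 8 → 9 → 10 → 11 → 12

Answer: 12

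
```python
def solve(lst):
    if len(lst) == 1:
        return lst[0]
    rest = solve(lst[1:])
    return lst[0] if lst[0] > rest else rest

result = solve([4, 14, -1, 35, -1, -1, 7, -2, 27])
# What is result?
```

Recursive max over [4, 14, -1, 35, -1, -1, 7, -2, 27] = 35

Answer: 35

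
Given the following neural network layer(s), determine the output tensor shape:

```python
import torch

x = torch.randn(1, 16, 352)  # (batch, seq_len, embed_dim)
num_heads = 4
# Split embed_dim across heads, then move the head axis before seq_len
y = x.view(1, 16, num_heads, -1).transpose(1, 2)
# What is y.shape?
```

Input: (1, 16, 352) -> head_dim = 352 // 4 = 88; after view: (1, 16, 4, 88) -> after transpose(1, 2): (1, 4, 16, 88) -> Output: (1, 4, 16, 88)

Answer: (1, 4, 16, 88)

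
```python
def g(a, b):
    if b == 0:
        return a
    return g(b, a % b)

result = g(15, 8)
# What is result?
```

g(15, 8) -> g(8, 7) -> g(7, 1) -> g(1, 0) -> 1

Answer: 1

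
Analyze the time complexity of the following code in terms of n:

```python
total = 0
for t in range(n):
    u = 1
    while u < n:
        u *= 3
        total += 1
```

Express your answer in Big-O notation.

Each loop level contributes: n × log n. Multiplying the contributions gives O(n log n).

Answer: O(n log n)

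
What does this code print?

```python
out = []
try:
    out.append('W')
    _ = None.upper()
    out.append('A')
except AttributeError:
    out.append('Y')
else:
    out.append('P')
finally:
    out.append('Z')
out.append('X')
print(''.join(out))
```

Execution trace: 'W' (try body) → 'Y' (except AttributeError) → 'Z' (finally) → 'X' (after the try/except). Output: WYZX

Answer: WYZX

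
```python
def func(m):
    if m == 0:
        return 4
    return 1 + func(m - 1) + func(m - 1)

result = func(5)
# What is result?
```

func(m) = 1 + 2·func(m-1), func(0)=4. Closed form: (4+1)·2^5 - 1 = 159.

Answer: 159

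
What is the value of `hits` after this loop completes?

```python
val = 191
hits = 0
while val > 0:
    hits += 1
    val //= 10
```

Count digits by repeated division by 10
`hits` takes the values: 0 → 1 → 2 → 3

Answer: 3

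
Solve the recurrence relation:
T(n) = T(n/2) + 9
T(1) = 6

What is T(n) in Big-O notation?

Each step divides n by 2 and adds 9. After log_2(n) steps we reach T(1)=6. So T(n) = 9·log_2(n) + 6 = O(log n).

Answer: O(log n)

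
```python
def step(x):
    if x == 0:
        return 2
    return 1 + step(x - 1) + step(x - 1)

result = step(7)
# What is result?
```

step(x) = 1 + 2·step(x-1), step(0)=2. Closed form: (2+1)·2^7 - 1 = 383.

Answer: 383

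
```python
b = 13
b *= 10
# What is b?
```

Trace:
`b = 13` → b = 13
`b *= 10` → b = 130
So b = 130

Answer: 130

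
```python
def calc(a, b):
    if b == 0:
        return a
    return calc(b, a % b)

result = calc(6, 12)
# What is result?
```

calc(6, 12) -> calc(12, 6) -> calc(6, 0) -> 6

Answer: 6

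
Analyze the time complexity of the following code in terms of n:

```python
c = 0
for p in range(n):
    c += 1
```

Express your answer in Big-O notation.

Each loop level contributes: n. Multiplying the contributions gives O(n).

Answer: O(n)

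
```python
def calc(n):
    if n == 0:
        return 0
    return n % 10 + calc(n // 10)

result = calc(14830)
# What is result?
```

Sum of digits of 14830: 0 + 3 + 8 + 4 + 1 = 16

Answer: 16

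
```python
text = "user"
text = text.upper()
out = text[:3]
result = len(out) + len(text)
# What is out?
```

Trace:
`text = "user"` → text = 'user'
`text = text.upper()` → text = 'USER'
`out = text[:3]` → out = 'USE'
`result = len(out) + len(text)` → result = 7
So out = 'USE'

Answer: 'USE'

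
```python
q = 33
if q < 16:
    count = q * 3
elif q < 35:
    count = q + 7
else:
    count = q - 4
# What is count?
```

Trace:
`q = 33` → q = 33
`if q < 16: ...` → q < 16 is False, q < 35 is True → count = 40
So count = 40

Answer: 40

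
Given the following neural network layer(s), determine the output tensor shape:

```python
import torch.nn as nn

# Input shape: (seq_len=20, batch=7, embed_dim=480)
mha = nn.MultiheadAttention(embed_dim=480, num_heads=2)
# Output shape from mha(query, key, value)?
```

Input: (20, 7, 480) -> Output: (20, 7, 480)

Answer: (20, 7, 480)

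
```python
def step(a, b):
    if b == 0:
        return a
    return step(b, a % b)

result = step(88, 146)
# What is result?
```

step(88, 146) -> step(146, 88) -> step(88, 58) -> step(58, 30) -> step(30, 28) -> step(28, 2) -> step(2, 0) -> 2

Answer: 2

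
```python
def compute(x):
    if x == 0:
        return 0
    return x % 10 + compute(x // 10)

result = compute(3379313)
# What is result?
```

Sum of digits of 3379313: 3 + 1 + 3 + 9 + 7 + 3 + 3 = 29

Answer: 29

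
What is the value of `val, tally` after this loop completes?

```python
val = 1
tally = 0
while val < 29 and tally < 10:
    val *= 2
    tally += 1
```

Double until >= 29 or 10 iterations
`val, tally` takes the values: (1, 0) → (2, 0) → (2, 1) → (4, 1) → (4, 2) → (8, 2) → (8, 3) → (16, 3) → (16, 4) → (32, 4) → (32, 5)

Answer: 32, 5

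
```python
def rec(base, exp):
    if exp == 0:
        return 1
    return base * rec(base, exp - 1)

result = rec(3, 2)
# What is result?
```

rec(3, 2) = 3 * 3 = 9

Answer: 9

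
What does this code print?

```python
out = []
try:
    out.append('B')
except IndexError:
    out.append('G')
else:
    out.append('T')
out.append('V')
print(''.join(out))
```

Execution trace: 'B' (try body, no exception) → 'T' (else) → 'V' (after the try/except). Output: BTV

Answer: BTV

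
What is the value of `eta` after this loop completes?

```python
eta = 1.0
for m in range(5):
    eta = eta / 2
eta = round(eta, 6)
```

Halving LR 5 times: 1 / 2^5
`eta` takes the values: 1.0 → 0.5 → 0.25 → 0.125 → 0.0625 → 0.03125

Answer: 0.03125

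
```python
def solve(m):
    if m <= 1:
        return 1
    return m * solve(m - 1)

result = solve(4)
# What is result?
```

solve(4) = 4 * 3 * 2 * 1 = 24

Answer: 24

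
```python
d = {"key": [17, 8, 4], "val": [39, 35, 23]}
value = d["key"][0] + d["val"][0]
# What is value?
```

Trace:
`d = {"key": [17, 8, 4], "val": [39, 35, 23]}` → d = {'key': [17, 8, 4], 'val': [39, 35, 23]}
`value = d["key"][0] + d["val"][0]` → value = 56
So value = 56

Answer: 56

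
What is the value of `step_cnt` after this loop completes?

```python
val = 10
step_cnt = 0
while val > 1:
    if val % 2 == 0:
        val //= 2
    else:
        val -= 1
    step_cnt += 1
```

Steps to reduce 10 to 1
`step_cnt` takes the values: 0 → 1 → 2 → 3 → 4

Answer: 4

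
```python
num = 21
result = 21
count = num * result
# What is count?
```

Trace:
`num = 21` → num = 21
`result = 21` → result = 21
`count = num * result` → count = 441
So count = 441

Answer: 441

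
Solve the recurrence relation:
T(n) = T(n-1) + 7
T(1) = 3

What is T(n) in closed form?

Unrolling: T(n) = T(1) + 7·(n-1) = 3 + 7(n-1) = 7n - 4.

Answer: T(n) = 7n - 4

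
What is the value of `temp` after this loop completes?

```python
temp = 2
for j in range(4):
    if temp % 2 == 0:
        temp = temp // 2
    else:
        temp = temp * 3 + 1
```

Collatz-style transformation from 2
`temp` takes the values: 2 → 1 → 4 → 2 → 1

Answer: 1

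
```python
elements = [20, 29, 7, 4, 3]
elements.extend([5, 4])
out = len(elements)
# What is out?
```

Trace:
`elements = [20, 29, 7, 4, 3]` → elements = [20, 29, 7, 4, 3]
`elements.extend([5, 4])` → elements = [20, 29, 7, 4, 3, 5, 4]
`out = len(elements)` → out = 7
So out = 7

Answer: 7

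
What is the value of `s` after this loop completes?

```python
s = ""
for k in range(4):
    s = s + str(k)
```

Concatenate digits 0 to 3
`s` takes the values: "" → "0" → "01" → "012" → "0123"

Answer: "0123"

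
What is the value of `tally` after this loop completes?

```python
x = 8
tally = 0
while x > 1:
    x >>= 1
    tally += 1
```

Count right shifts until 1
`tally` takes the values: 0 → 1 → 2 → 3

Answer: 3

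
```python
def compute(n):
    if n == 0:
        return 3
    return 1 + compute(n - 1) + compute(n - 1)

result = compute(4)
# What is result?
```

compute(n) = 1 + 2·compute(n-1), compute(0)=3. Closed form: (3+1)·2^4 - 1 = 63.

Answer: 63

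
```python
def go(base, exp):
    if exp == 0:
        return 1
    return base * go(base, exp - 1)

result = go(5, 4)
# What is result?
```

go(5, 4) = 5 * 5 * 5 * 5 = 625

Answer: 625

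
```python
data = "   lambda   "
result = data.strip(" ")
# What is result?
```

Trace:
`data = "   lambda   "` → data = '   lambda   '
`result = data.strip(" ")` → result = 'lambda'
So result = 'lambda'

Answer: 'lambda'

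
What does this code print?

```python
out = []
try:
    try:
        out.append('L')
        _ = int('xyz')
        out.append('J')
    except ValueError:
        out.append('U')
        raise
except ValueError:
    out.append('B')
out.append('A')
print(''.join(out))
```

Execution trace: 'L' (inner try body) → 'U' (inner except ValueError) → 'B' (outer except ValueError) → 'A' (after the try/except). Output: LUBA

Answer: LUBA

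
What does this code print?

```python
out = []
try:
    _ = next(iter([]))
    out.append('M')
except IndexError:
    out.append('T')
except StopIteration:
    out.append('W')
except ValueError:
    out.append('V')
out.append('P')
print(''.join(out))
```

Execution trace: 'W' (except StopIteration) → 'P' (after the try/except). Output: WP

Answer: WP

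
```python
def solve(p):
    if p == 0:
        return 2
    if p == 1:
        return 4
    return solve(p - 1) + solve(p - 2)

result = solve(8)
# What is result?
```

Build up from base cases: solve(0)=2, solve(1)=4, solve(2)=6, solve(3)=10, solve(4)=16, solve(5)=26, solve(6)=42, ..., solve(8)=110

Answer: 110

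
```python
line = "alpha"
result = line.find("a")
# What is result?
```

Trace:
`line = "alpha"` → line = 'alpha'
`result = line.find("a")` → result = 0
So result = 0

Answer: 0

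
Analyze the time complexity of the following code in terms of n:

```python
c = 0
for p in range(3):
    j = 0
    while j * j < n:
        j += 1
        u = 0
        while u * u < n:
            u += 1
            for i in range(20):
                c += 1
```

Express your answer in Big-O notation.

Each loop level contributes: 1 × √n × √n × 1. Multiplying the contributions gives O(n).

Answer: O(n)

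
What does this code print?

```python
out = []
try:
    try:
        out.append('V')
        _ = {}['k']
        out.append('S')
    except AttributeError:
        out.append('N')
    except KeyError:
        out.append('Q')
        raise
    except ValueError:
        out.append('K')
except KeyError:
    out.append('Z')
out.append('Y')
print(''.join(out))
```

Execution trace: 'V' (try body) → 'Q' (except KeyError) → 'Z' (outer except KeyError) → 'Y' (after the try/except). Output: VQZY

Answer: VQZY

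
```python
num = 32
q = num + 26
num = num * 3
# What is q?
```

Trace:
`num = 32` → num = 32
`q = num + 26` → q = 58
`num = num * 3` → num = 96
So q = 58

Answer: 58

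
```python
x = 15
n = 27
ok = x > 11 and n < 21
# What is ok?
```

Trace:
`x = 15` → x = 15
`n = 27` → n = 27
`ok = x > 11 and n < 21` → ok = False
So ok = False

Answer: False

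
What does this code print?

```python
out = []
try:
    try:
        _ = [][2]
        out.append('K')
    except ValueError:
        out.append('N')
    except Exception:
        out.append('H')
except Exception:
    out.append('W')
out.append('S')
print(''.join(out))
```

Execution trace: 'H' (inner except Exception) → 'S' (after the try/except). Output: HS

Answer: HS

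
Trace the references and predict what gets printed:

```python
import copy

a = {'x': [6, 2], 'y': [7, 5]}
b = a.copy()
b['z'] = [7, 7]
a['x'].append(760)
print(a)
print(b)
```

Key concept: shallow copy of dict with mutable values.
Step by step:
`a = {'x': [6, 2], 'y': [7, 5]}` → a = {'x': [6, 2], 'y': [7, 5]}
`b = a.copy()` → b = {'x': [6, 2], 'y': [7, 5]}
`b['z'] = [7, 7]` → b = {'x': [6, 2], 'y': [7, 5], 'z': [7, 7]}
`a['x'].append(760)` → a = {'x': [6, 2, 760], 'y': [7, 5]}; b = {'x': [6, 2, 760], 'y': [7, 5], 'z': [7, 7]}
`print(a)` → prints {'x': [6, 2, 760], 'y': [7, 5]}
`print(b)` → prints {'x': [6, 2, 760], 'y': [7, 5], 'z': [7, 7]}

Answer:
{'x': [6, 2, 760], 'y': [7, 5]}
{'x': [6, 2, 760], 'y': [7, 5], 'z': [7, 7]}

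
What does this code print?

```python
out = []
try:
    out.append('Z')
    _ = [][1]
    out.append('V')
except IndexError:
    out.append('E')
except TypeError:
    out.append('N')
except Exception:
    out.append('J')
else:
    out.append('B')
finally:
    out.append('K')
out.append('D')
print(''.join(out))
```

Execution trace: 'Z' (try body) → 'E' (except IndexError) → 'K' (finally) → 'D' (after the try/except). Output: ZEKD

Answer: ZEKD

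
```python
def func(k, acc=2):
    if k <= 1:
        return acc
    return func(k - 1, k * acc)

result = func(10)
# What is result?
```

Accumulator trace (n, acc): (10, 2) -> (9, 20) -> (8, 180) -> (7, 1440) -> (6, 10080) -> (5, 60480) -> (4, 302400) -> (3, 1209600) -> (2, 3628800) -> (1, 7257600) -> return 7257600

Answer: 7257600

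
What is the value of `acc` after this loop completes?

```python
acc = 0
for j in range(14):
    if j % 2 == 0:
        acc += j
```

Sum of even numbers 0 to 13
`acc` takes the values: 0 → 2 → 6 → 12 → 20 → 30 → 42

Answer: 42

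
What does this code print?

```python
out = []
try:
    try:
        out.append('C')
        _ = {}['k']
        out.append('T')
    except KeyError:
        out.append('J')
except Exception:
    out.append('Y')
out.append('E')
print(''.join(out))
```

Execution trace: 'C' (inner try body) → 'J' (inner except KeyError) → 'E' (after the try/except). Output: CJE

Answer: CJE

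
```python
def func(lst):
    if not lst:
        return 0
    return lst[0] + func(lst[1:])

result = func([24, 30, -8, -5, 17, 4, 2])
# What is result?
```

24 + 30 + (-8) + (-5) + 17 + 4 + 2 + 0 = 64

Answer: 64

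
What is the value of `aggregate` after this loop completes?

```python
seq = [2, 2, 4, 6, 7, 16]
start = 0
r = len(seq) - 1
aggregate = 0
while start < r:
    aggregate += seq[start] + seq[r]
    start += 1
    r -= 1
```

Sum of pairs from ends
`aggregate` takes the values: 0 → 18 → 27 → 37

Answer: 37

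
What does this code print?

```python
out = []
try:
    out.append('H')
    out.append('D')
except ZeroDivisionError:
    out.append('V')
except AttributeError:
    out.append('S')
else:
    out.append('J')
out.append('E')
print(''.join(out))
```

Execution trace: 'H' (try body) → 'D' (try body, no exception) → 'J' (else) → 'E' (after the try/except). Output: HDJE

Answer: HDJE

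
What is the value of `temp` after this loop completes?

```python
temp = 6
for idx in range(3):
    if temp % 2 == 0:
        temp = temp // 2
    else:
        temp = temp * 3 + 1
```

Collatz-style transformation from 6
`temp` takes the values: 6 → 3 → 10 → 5

Answer: 5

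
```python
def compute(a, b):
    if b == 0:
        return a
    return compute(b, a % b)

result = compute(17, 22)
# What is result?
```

compute(17, 22) -> compute(22, 17) -> compute(17, 5) -> compute(5, 2) -> compute(2, 1) -> compute(1, 0) -> 1

Answer: 1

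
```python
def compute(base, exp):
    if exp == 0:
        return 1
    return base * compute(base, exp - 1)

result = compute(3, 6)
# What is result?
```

compute(3, 6) = 3 * 3 * 3 * 3 * 3 * 3 = 729

Answer: 729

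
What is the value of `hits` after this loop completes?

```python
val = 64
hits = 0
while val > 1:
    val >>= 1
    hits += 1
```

Count right shifts until 1
`hits` takes the values: 0 → 1 → 2 → 3 → 4 → 5 → 6

Answer: 6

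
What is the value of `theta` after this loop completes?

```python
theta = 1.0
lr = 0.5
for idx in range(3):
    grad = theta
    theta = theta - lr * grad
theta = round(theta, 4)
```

Gradient descent: w = 1.0 * (1 - 0.5)^3
`theta` takes the values: 1.0 → 0.5 → 0.25 → 0.125

Answer: 0.125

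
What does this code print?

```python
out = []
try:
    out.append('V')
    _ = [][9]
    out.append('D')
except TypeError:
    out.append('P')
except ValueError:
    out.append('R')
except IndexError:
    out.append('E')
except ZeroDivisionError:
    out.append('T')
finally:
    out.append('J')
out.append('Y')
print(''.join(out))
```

Execution trace: 'V' (try body) → 'E' (except IndexError) → 'J' (finally) → 'Y' (after the try/except). Output: VEJY

Answer: VEJY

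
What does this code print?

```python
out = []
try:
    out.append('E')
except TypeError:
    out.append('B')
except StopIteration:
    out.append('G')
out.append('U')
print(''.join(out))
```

Execution trace: 'E' (try body, no exception) → 'U' (after the try/except). Output: EU

Answer: EU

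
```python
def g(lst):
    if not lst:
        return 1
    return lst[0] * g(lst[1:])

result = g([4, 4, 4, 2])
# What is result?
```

Product over [4, 4, 4, 2] = 4 * 4 * 4 * 2 = 128

Answer: 128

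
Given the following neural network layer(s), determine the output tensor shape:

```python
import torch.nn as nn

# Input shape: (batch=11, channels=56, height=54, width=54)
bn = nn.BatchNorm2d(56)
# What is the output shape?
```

Input: (11, 56, 54, 54) -> Output: (11, 56, 54, 54)

Answer: (11, 56, 54, 54)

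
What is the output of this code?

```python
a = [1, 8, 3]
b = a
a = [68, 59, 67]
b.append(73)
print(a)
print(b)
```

Key concept: rebinding vs mutation: a is rebound to a new list, b still points at the original.
Step by step:
`a = [1, 8, 3]` → a = [1, 8, 3]
`b = a` → b = [1, 8, 3] (same object as a)
`a = [68, 59, 67]` → a = [68, 59, 67]
`b.append(73)` → b = [1, 8, 3, 73]
`print(a)` → prints [68, 59, 67]
`print(b)` → prints [1, 8, 3, 73]

Answer:
[68, 59, 67]
[1, 8, 3, 73]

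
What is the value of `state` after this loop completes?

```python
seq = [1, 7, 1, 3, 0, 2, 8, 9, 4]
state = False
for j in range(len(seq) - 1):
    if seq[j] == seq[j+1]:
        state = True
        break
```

Check consecutive duplicates in [1, 7, 1, 3, 0, 2, 8, 9, 4]
`state` takes the values: False

Answer: False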